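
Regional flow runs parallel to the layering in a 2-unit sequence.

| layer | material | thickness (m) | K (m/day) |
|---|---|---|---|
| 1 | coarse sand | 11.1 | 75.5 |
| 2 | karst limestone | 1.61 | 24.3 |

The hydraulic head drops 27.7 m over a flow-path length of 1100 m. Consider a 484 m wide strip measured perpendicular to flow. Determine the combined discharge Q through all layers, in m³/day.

10700

Flow is parallel to layering, so each bed carries its own Darcy discharge and the transmissivities add.
Σ(K_i·b_i) = 75.5×11.1 + 24.3×1.61 = 877.2 m²/day.
Hydraulic gradient i = Δh / L = 27.7 / 1100 = 0.02518.
Q = Σ(K_i·b_i) · W · i = 877.2 × 484 × 0.02518 = 10691 m³/day.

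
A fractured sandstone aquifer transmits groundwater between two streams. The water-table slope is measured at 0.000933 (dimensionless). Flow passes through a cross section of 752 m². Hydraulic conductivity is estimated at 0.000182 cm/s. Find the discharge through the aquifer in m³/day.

0.110

Convert K: 0.000182 cm/s × 864 = 0.1572 m/day.
Hydraulic gradient i = 0.000933.
Darcy's law: Q = K · A · i = 0.1572 × 752.0 × 0.0009330 = 0.1103 m³/day.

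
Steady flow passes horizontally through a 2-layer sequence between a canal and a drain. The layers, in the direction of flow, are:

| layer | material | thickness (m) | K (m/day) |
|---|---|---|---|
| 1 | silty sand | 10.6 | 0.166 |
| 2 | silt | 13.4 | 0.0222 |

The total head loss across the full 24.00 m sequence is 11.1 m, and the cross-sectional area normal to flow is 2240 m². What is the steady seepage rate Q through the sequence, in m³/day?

37.3

Flow is perpendicular to layering, so the layers act in series and the equivalent K is the thickness-weighted harmonic mean.
Total thickness L = 10.6 + 13.4 = 24.00 m.
Σ(b_i/K_i) = 10.6/0.166 + 13.4/0.0222 = 667.5 d.
K_eq = L / Σ(b_i/K_i) = 24.00 / 667.5 = 0.03596 m/day.
Q = K_eq · A · (Δh/L) = 0.03596 × 2240 × (11.1/24.00) = 37.25 m³/day.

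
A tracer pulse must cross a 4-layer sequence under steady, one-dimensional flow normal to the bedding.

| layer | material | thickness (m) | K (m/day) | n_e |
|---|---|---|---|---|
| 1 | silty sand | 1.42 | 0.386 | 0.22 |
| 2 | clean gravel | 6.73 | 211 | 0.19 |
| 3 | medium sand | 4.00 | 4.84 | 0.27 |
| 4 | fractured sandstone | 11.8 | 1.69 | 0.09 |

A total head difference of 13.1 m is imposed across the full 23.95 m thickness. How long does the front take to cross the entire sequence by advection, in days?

3.28

With flow normal to the layers, continuity requires the same specific discharge q through every layer.
Σ(b_i/K_i) = 1.42/0.386 + 6.73/211 + 4.00/4.84 + 11.8/1.69 = 11.52 d.
q = Δh / Σ(b_i/K_i) = 13.1 / 11.52 = 1.137 m/day.
In each layer the seepage velocity is v_i = q/n_i, so the layer transit time is t_i = b_i·n_i / q:
  layer 1 (silty sand): t_1 = 1.42 × 0.22 / 1.137 = 0.2747 d
  layer 2 (clean gravel): t_2 = 6.73 × 0.19 / 1.137 = 1.124 d
  layer 3 (medium sand): t_3 = 4.00 × 0.27 / 1.137 = 0.9497 d
  layer 4 (fractured sandstone): t_4 = 11.8 × 0.09 / 1.137 = 0.9339 d
Total t = Σ t_i = 3.283 days.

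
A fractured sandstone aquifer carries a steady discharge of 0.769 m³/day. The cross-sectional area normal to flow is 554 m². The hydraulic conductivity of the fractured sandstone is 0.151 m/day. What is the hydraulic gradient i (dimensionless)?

0.00919

From Q = K·A·i, i = Q / (K·A) = 0.769 / (0.1510 × 554.0) = 0.009193.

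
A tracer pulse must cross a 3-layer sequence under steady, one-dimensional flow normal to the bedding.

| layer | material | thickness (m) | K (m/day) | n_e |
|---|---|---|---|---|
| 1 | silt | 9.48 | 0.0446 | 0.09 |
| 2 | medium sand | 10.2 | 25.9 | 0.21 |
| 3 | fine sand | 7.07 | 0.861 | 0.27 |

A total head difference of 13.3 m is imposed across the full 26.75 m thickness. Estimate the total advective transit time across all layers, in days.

81.5

With flow normal to the layers, continuity requires the same specific discharge q through every layer.
Σ(b_i/K_i) = 9.48/0.0446 + 10.2/25.9 + 7.07/0.861 = 221.2 d.
q = Δh / Σ(b_i/K_i) = 13.3 / 221.2 = 0.06014 m/day.
In each layer the seepage velocity is v_i = q/n_i, so the layer transit time is t_i = b_i·n_i / q:
  layer 1 (silt): t_1 = 9.48 × 0.09 / 0.06014 = 14.19 d
  layer 2 (medium sand): t_2 = 10.2 × 0.21 / 0.06014 = 35.62 d
  layer 3 (fine sand): t_3 = 7.07 × 0.27 / 0.06014 = 31.74 d
Total t = Σ t_i = 81.55 days.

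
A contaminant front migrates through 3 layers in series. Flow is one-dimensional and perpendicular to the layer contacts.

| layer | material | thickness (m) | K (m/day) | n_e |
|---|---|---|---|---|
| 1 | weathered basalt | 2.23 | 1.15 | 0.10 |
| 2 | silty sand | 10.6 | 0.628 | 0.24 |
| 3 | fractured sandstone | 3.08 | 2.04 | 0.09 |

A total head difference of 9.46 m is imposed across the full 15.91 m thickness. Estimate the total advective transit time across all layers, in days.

6.54

With flow normal to the layers, continuity requires the same specific discharge q through every layer.
Σ(b_i/K_i) = 2.23/1.15 + 10.6/0.628 + 3.08/2.04 = 20.33 d.
q = Δh / Σ(b_i/K_i) = 9.46 / 20.33 = 0.4654 m/day.
In each layer the seepage velocity is v_i = q/n_i, so the layer transit time is t_i = b_i·n_i / q:
  layer 1 (weathered basalt): t_1 = 2.23 × 0.10 / 0.4654 = 0.4792 d
  layer 2 (silty sand): t_2 = 10.6 × 0.24 / 0.4654 = 5.467 d
  layer 3 (fractured sandstone): t_3 = 3.08 × 0.09 / 0.4654 = 0.5957 d
Total t = Σ t_i = 6.541 days.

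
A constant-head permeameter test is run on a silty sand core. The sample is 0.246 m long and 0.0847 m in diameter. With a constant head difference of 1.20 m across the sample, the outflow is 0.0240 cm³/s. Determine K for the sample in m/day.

Cross-sectional area A = π·(d/2)² = π × (0.0847/2)² = 0.005635 m².
Convert discharge: 0.0240 cm³/s = 2.400e-08 m³/s.
Darcy's law rearranged: K = Q·L / (A·Δh) = 2.400e-08 × 0.246 / (0.005635 × 1.20) = 8.732e-07 m/s = 0.07544 m/day.

0.0754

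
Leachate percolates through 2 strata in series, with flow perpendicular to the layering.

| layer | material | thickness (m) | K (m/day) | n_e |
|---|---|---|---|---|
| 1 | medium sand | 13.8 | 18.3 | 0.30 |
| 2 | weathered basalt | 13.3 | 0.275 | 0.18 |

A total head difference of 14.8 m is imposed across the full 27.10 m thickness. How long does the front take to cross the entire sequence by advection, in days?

21.7

With flow normal to the layers, continuity requires the same specific discharge q through every layer.
Σ(b_i/K_i) = 13.8/18.3 + 13.3/0.275 = 49.12 d.
q = Δh / Σ(b_i/K_i) = 14.8 / 49.12 = 0.3013 m/day.
In each layer the seepage velocity is v_i = q/n_i, so the layer transit time is t_i = b_i·n_i / q:
  layer 1 (medium sand): t_1 = 13.8 × 0.30 / 0.3013 = 13.74 d
  layer 2 (weathered basalt): t_2 = 13.3 × 0.18 / 0.3013 = 7.945 d
Total t = Σ t_i = 21.68 days.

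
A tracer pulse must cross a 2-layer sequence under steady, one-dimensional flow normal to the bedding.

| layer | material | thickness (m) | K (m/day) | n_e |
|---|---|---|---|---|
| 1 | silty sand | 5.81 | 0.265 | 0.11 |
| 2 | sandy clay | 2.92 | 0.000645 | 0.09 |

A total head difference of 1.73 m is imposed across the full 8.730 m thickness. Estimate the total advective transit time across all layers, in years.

With flow normal to the layers, continuity requires the same specific discharge q through every layer.
Σ(b_i/K_i) = 5.81/0.265 + 2.92/0.000645 = 4549 d.
q = Δh / Σ(b_i/K_i) = 1.73 / 4549 = 0.0003803 m/day.
In each layer the seepage velocity is v_i = q/n_i, so the layer transit time is t_i = b_i·n_i / q:
  layer 1 (silty sand): t_1 = 5.81 × 0.11 / 0.0003803 = 1681 d
  layer 2 (sandy clay): t_2 = 2.92 × 0.09 / 0.0003803 = 691.0 d
Total t = Σ t_i = 2372 days = 6.493 years.

6.49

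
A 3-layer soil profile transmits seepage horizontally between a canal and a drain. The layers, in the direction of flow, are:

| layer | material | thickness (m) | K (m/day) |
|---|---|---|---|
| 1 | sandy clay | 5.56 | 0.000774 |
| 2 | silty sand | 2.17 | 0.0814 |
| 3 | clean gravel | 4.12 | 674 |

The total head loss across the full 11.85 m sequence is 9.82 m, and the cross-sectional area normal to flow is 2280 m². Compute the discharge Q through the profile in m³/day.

Flow is perpendicular to layering, so the layers act in series and the equivalent K is the thickness-weighted harmonic mean.
Total thickness L = 5.56 + 2.17 + 4.12 = 11.85 m.
Σ(b_i/K_i) = 5.56/0.000774 + 2.17/0.0814 + 4.12/674 = 7210 d.
K_eq = L / Σ(b_i/K_i) = 11.85 / 7210 = 0.001644 m/day.
Q = K_eq · A · (Δh/L) = 0.001644 × 2280 × (9.82/11.85) = 3.105 m³/day.

3.11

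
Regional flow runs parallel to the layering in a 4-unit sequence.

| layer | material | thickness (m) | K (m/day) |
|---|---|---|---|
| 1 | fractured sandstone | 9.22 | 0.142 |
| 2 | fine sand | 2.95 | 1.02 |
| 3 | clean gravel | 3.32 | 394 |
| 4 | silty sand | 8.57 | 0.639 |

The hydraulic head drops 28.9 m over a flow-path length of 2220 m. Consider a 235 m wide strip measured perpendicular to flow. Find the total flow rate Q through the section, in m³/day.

Flow is parallel to layering, so each bed carries its own Darcy discharge and the transmissivities add.
Σ(K_i·b_i) = 0.142×9.22 + 1.02×2.95 + 394×3.32 + 0.639×8.57 = 1318 m²/day.
Hydraulic gradient i = Δh / L = 28.9 / 2220 = 0.01302.
Q = Σ(K_i·b_i) · W · i = 1318 × 235 × 0.01302 = 4032 m³/day.

4030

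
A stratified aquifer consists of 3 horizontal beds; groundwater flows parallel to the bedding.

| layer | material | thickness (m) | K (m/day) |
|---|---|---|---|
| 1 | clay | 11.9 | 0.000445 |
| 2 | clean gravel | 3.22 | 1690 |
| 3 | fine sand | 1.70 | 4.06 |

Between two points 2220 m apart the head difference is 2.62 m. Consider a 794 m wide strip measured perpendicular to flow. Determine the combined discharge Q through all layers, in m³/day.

Flow is parallel to layering, so each bed carries its own Darcy discharge and the transmissivities add.
Σ(K_i·b_i) = 0.000445×11.9 + 1690×3.22 + 4.06×1.70 = 5449 m²/day.
Hydraulic gradient i = Δh / L = 2.62 / 2220 = 0.001180.
Q = Σ(K_i·b_i) · W · i = 5449 × 794 × 0.001180 = 5106 m³/day.

5110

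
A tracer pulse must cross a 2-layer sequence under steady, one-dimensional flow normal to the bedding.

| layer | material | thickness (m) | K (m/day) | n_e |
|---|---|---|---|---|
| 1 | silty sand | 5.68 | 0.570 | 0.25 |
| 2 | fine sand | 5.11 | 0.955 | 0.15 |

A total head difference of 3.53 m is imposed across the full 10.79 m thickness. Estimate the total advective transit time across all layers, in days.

With flow normal to the layers, continuity requires the same specific discharge q through every layer.
Σ(b_i/K_i) = 5.68/0.570 + 5.11/0.955 = 15.32 d.
q = Δh / Σ(b_i/K_i) = 3.53 / 15.32 = 0.2305 m/day.
In each layer the seepage velocity is v_i = q/n_i, so the layer transit time is t_i = b_i·n_i / q:
  layer 1 (silty sand): t_1 = 5.68 × 0.25 / 0.2305 = 6.161 d
  layer 2 (fine sand): t_2 = 5.11 × 0.15 / 0.2305 = 3.326 d
Total t = Σ t_i = 9.487 days.

9.49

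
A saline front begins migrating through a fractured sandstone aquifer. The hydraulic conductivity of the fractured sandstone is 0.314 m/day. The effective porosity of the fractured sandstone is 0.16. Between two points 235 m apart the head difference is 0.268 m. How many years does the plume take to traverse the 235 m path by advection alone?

287

Hydraulic gradient i = Δh / L = 0.268 / 235 = 0.001140.
Darcy flux q = K · i = 0.3140 × 0.001140 = 0.0003581 m/day.
Seepage velocity v = q / n_e = 0.0003581 / 0.16 = 0.002238 m/day.
Travel time t = L / v = 235 / 0.002238 = 1.050e+05 days = 287.5 years.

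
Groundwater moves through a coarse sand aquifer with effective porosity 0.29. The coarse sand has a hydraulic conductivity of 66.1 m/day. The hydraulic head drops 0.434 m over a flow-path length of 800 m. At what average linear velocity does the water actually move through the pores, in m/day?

Hydraulic gradient i = Δh / L = 0.434 / 800 = 0.0005425.
Darcy flux q = K · i = 66.10 × 0.0005425 = 0.03586 m/day.
Seepage velocity v = q / n_e = 0.03586 / 0.29 = 0.1237 m/day.

0.124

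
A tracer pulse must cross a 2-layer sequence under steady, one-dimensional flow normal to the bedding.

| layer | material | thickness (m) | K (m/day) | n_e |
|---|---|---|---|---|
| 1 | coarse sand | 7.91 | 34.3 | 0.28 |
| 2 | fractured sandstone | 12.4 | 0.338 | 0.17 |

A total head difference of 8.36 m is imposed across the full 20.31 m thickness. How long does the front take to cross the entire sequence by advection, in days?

19.1

With flow normal to the layers, continuity requires the same specific discharge q through every layer.
Σ(b_i/K_i) = 7.91/34.3 + 12.4/0.338 = 36.92 d.
q = Δh / Σ(b_i/K_i) = 8.36 / 36.92 = 0.2265 m/day.
In each layer the seepage velocity is v_i = q/n_i, so the layer transit time is t_i = b_i·n_i / q:
  layer 1 (coarse sand): t_1 = 7.91 × 0.28 / 0.2265 = 9.780 d
  layer 2 (fractured sandstone): t_2 = 12.4 × 0.17 / 0.2265 = 9.309 d
Total t = Σ t_i = 19.09 days.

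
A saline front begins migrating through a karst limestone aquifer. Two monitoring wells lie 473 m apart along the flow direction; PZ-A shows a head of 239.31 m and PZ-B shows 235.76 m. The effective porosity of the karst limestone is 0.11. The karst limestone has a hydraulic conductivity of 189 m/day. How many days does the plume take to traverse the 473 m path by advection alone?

36.7

Hydraulic gradient i = (239.31 − 235.76) / 473 = 3.55 / 473 = 0.007505.
Darcy flux q = K · i = 189.0 × 0.007505 = 1.418 m/day.
Seepage velocity v = q / n_e = 1.418 / 0.11 = 12.90 m/day.
Travel time t = L / v = 473 / 12.90 = 36.68 days.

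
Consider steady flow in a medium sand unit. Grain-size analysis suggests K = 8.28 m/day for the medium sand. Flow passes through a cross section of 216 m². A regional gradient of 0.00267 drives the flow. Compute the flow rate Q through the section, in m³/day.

Hydraulic gradient i = 0.00267.
Darcy's law: Q = K · A · i = 8.280 × 216.0 × 0.002670 = 4.775 m³/day.

4.78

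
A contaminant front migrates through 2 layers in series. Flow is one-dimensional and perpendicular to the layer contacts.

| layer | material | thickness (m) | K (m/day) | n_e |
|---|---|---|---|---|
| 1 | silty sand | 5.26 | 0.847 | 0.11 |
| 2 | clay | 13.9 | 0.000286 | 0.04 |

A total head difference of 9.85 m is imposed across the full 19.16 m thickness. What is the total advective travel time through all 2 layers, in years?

With flow normal to the layers, continuity requires the same specific discharge q through every layer.
Σ(b_i/K_i) = 5.26/0.847 + 13.9/0.000286 = 48608 d.
q = Δh / Σ(b_i/K_i) = 9.85 / 48608 = 0.0002026 m/day.
In each layer the seepage velocity is v_i = q/n_i, so the layer transit time is t_i = b_i·n_i / q:
  layer 1 (silty sand): t_1 = 5.26 × 0.11 / 0.0002026 = 2855 d
  layer 2 (clay): t_2 = 13.9 × 0.04 / 0.0002026 = 2744 d
Total t = Σ t_i = 5599 days = 15.33 years.

15.3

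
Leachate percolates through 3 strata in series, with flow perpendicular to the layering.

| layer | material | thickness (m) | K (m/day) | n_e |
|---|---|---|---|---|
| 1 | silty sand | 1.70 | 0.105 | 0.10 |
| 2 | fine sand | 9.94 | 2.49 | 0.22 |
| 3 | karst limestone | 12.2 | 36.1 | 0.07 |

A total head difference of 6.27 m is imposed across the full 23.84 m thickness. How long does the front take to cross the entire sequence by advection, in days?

With flow normal to the layers, continuity requires the same specific discharge q through every layer.
Σ(b_i/K_i) = 1.70/0.105 + 9.94/2.49 + 12.2/36.1 = 20.52 d.
q = Δh / Σ(b_i/K_i) = 6.27 / 20.52 = 0.3055 m/day.
In each layer the seepage velocity is v_i = q/n_i, so the layer transit time is t_i = b_i·n_i / q:
  layer 1 (silty sand): t_1 = 1.70 × 0.10 / 0.3055 = 0.5564 d
  layer 2 (fine sand): t_2 = 9.94 × 0.22 / 0.3055 = 7.157 d
  layer 3 (karst limestone): t_3 = 12.2 × 0.07 / 0.3055 = 2.795 d
Total t = Σ t_i = 10.51 days.

10.5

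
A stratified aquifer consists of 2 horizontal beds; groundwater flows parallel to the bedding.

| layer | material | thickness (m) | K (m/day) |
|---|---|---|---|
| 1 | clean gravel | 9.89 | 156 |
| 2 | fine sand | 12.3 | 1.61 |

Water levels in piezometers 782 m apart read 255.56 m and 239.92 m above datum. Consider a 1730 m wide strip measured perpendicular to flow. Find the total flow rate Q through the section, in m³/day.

54100

Flow is parallel to layering, so each bed carries its own Darcy discharge and the transmissivities add.
Σ(K_i·b_i) = 156×9.89 + 1.61×12.3 = 1563 m²/day.
Hydraulic gradient i = (255.56 − 239.92) / 782 = 15.64 / 782 = 0.02000.
Q = Σ(K_i·b_i) · W · i = 1563 × 1730 × 0.02000 = 54067 m³/day.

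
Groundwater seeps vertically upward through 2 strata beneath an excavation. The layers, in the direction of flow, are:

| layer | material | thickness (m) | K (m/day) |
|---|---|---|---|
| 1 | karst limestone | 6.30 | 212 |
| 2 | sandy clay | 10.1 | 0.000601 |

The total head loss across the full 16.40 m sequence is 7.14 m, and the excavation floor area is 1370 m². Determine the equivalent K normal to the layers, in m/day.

Flow is perpendicular to layering, so the layers act in series and the equivalent K is the thickness-weighted harmonic mean.
Total thickness L = 6.30 + 10.1 = 16.40 m.
Σ(b_i/K_i) = 6.30/212 + 10.1/0.000601 = 16805 d.
K_eq = L / Σ(b_i/K_i) = 16.40 / 16805 = 0.0009759 m/day.

0.000976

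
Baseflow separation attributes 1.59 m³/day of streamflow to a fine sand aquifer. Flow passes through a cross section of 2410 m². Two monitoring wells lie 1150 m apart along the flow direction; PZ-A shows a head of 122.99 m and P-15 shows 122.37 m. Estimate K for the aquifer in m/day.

1.22

Hydraulic gradient i = (122.99 − 122.37) / 1150 = 0.62 / 1150 = 0.0005391.
From Q = K·A·i, K = Q / (A·i) = 1.59 / (2410 × 0.0005391) = 1.224 m/day.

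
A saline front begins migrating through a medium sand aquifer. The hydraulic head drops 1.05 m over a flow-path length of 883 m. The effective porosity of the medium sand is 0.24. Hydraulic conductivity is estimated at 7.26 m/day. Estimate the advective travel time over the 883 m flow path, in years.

Hydraulic gradient i = Δh / L = 1.05 / 883 = 0.001189.
Darcy flux q = K · i = 7.260 × 0.001189 = 0.008633 m/day.
Seepage velocity v = q / n_e = 0.008633 / 0.24 = 0.03597 m/day.
Travel time t = L / v = 883 / 0.03597 = 24547 days = 67.21 years.

67.2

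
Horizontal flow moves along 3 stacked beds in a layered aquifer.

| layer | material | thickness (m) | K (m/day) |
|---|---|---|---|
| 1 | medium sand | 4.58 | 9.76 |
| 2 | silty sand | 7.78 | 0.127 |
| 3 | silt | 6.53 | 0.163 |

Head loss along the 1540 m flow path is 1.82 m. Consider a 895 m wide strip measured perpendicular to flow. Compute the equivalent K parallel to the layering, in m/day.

2.48

Flow is parallel to layering, so each bed carries its own Darcy discharge and the transmissivities add.
Σ(K_i·b_i) = 9.76×4.58 + 0.127×7.78 + 0.163×6.53 = 46.75 m²/day.
Total thickness b = 18.89 m, so K_eq = Σ(K_i·b_i)/b = 2.475 m/day.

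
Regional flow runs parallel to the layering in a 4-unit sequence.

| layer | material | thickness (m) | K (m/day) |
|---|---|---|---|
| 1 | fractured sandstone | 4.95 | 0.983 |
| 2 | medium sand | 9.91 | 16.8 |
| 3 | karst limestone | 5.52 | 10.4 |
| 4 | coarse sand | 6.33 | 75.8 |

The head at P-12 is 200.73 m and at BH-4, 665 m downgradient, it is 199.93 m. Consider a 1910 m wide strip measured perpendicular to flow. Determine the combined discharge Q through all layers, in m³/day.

1630

Flow is parallel to layering, so each bed carries its own Darcy discharge and the transmissivities add.
Σ(K_i·b_i) = 0.983×4.95 + 16.8×9.91 + 10.4×5.52 + 75.8×6.33 = 708.6 m²/day.
Hydraulic gradient i = (200.73 − 199.93) / 665 = 0.8 / 665 = 0.001203.
Q = Σ(K_i·b_i) · W · i = 708.6 × 1910 × 0.001203 = 1628 m³/day.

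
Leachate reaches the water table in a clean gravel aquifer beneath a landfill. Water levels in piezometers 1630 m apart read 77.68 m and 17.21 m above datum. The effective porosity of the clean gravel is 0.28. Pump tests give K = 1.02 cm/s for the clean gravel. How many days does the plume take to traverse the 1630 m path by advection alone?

14.0

Convert K: 1.02 cm/s × 864 = 881.3 m/day.
Hydraulic gradient i = (77.68 − 17.21) / 1630 = 60.47 / 1630 = 0.03710.
Darcy flux q = K · i = 881.3 × 0.03710 = 32.69 m/day.
Seepage velocity v = q / n_e = 32.69 / 0.28 = 116.8 m/day.
Travel time t = L / v = 1630 / 116.8 = 13.96 days.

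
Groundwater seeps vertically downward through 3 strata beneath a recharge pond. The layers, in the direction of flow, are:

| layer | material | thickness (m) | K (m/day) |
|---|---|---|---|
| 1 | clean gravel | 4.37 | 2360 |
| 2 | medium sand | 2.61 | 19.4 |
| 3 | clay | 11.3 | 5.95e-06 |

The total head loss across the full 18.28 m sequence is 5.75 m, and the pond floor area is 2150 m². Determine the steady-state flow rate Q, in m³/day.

0.00651

Flow is perpendicular to layering, so the layers act in series and the equivalent K is the thickness-weighted harmonic mean.
Total thickness L = 4.37 + 2.61 + 11.3 = 18.28 m.
Σ(b_i/K_i) = 4.37/2360 + 2.61/19.4 + 11.3/5.95e-06 = 1.899e+06 d.
K_eq = L / Σ(b_i/K_i) = 18.28 / 1.899e+06 = 9.625e-06 m/day.
Q = K_eq · A · (Δh/L) = 9.625e-06 × 2150 × (5.75/18.28) = 0.006509 m³/day.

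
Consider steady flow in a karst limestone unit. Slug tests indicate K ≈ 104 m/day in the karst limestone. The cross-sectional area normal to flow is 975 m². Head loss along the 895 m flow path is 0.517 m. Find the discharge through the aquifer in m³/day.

Hydraulic gradient i = Δh / L = 0.517 / 895 = 0.0005777.
Darcy's law: Q = K · A · i = 104.0 × 975.0 × 0.0005777 = 58.57 m³/day.

58.6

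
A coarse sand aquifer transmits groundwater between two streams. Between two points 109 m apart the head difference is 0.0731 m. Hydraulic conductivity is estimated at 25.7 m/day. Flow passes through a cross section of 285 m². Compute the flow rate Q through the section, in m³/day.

4.91

Hydraulic gradient i = Δh / L = 0.0731 / 109 = 0.0006706.
Darcy's law: Q = K · A · i = 25.70 × 285.0 × 0.0006706 = 4.912 m³/day.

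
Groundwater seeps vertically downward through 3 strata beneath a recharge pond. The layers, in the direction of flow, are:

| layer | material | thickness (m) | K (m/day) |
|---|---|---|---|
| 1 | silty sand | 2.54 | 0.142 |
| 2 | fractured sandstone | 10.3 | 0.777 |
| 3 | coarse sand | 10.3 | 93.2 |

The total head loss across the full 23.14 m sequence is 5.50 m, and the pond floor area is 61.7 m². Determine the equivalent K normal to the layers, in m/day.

Flow is perpendicular to layering, so the layers act in series and the equivalent K is the thickness-weighted harmonic mean.
Total thickness L = 2.54 + 10.3 + 10.3 = 23.14 m.
Σ(b_i/K_i) = 2.54/0.142 + 10.3/0.777 + 10.3/93.2 = 31.25 d.
K_eq = L / Σ(b_i/K_i) = 23.14 / 31.25 = 0.7404 m/day.

0.740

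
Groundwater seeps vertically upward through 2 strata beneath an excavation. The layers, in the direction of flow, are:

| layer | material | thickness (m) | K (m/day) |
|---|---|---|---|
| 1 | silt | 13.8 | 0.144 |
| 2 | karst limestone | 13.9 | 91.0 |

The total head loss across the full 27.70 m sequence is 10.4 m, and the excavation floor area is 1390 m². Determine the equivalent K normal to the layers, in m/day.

Flow is perpendicular to layering, so the layers act in series and the equivalent K is the thickness-weighted harmonic mean.
Total thickness L = 13.8 + 13.9 = 27.70 m.
Σ(b_i/K_i) = 13.8/0.144 + 13.9/91.0 = 95.99 d.
K_eq = L / Σ(b_i/K_i) = 27.70 / 95.99 = 0.2886 m/day.

0.289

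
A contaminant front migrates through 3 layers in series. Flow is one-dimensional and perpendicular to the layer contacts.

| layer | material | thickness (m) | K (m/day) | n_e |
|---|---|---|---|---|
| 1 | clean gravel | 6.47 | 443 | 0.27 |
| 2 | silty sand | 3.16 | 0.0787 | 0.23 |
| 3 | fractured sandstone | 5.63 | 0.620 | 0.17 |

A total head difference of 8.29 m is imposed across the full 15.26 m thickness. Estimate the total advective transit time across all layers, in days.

20.4

With flow normal to the layers, continuity requires the same specific discharge q through every layer.
Σ(b_i/K_i) = 6.47/443 + 3.16/0.0787 + 5.63/0.620 = 49.25 d.
q = Δh / Σ(b_i/K_i) = 8.29 / 49.25 = 0.1683 m/day.
In each layer the seepage velocity is v_i = q/n_i, so the layer transit time is t_i = b_i·n_i / q:
  layer 1 (clean gravel): t_1 = 6.47 × 0.27 / 0.1683 = 10.38 d
  layer 2 (silty sand): t_2 = 3.16 × 0.23 / 0.1683 = 4.318 d
  layer 3 (fractured sandstone): t_3 = 5.63 × 0.17 / 0.1683 = 5.686 d
Total t = Σ t_i = 20.38 days.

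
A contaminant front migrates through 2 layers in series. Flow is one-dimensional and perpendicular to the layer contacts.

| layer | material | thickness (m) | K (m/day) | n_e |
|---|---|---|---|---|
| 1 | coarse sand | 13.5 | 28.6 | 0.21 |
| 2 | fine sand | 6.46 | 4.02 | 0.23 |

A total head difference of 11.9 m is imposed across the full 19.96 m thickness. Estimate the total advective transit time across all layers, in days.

With flow normal to the layers, continuity requires the same specific discharge q through every layer.
Σ(b_i/K_i) = 13.5/28.6 + 6.46/4.02 = 2.079 d.
q = Δh / Σ(b_i/K_i) = 11.9 / 2.079 = 5.724 m/day.
In each layer the seepage velocity is v_i = q/n_i, so the layer transit time is t_i = b_i·n_i / q:
  layer 1 (coarse sand): t_1 = 13.5 × 0.21 / 5.724 = 0.4953 d
  layer 2 (fine sand): t_2 = 6.46 × 0.23 / 5.724 = 0.2596 d
Total t = Σ t_i = 0.7549 days.

0.755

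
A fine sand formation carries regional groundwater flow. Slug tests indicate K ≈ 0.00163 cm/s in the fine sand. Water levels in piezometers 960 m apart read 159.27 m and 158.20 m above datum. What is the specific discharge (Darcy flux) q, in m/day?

0.00157

Convert K: 0.00163 cm/s × 864 = 1.408 m/day.
Hydraulic gradient i = (159.27 − 158.20) / 960 = 1.07 / 960 = 0.001115.
Specific discharge q = K · i = 1.408 × 0.001115 = 0.001570 m/day.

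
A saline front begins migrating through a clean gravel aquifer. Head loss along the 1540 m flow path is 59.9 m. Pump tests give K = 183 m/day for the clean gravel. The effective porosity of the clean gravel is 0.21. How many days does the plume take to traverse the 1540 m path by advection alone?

Hydraulic gradient i = Δh / L = 59.9 / 1540 = 0.03890.
Darcy flux q = K · i = 183.0 × 0.03890 = 7.118 m/day.
Seepage velocity v = q / n_e = 7.118 / 0.21 = 33.90 m/day.
Travel time t = L / v = 1540 / 33.90 = 45.43 days.

45.4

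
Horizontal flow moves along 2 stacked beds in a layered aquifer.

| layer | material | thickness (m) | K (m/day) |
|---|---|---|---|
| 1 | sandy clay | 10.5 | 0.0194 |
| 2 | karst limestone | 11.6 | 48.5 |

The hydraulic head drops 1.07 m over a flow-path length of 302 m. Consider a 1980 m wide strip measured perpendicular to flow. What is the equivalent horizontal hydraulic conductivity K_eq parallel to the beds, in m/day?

25.5

Flow is parallel to layering, so each bed carries its own Darcy discharge and the transmissivities add.
Σ(K_i·b_i) = 0.0194×10.5 + 48.5×11.6 = 562.8 m²/day.
Total thickness b = 22.10 m, so K_eq = Σ(K_i·b_i)/b = 25.47 m/day.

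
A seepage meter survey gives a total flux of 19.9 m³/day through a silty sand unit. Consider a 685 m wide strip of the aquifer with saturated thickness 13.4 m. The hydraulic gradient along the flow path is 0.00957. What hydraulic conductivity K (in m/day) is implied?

Cross-sectional area A = 685 × 13.4 = 9179 m².
Hydraulic gradient i = 0.00957.
From Q = K·A·i, K = Q / (A·i) = 19.9 / (9179 × 0.009570) = 0.2265 m/day.

0.227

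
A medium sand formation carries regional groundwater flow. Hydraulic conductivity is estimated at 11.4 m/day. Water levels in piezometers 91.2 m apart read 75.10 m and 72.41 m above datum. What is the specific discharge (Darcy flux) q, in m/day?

Hydraulic gradient i = (75.10 − 72.41) / 91.2 = 2.69 / 91.2 = 0.02950.
Specific discharge q = K · i = 11.40 × 0.02950 = 0.3362 m/day.

0.336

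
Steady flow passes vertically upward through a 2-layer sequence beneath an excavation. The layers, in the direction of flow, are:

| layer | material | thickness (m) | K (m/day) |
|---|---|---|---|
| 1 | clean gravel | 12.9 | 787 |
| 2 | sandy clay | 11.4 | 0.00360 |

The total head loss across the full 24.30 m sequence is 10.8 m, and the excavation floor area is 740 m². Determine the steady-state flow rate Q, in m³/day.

Flow is perpendicular to layering, so the layers act in series and the equivalent K is the thickness-weighted harmonic mean.
Total thickness L = 12.9 + 11.4 = 24.30 m.
Σ(b_i/K_i) = 12.9/787 + 11.4/0.00360 = 3167 d.
K_eq = L / Σ(b_i/K_i) = 24.30 / 3167 = 0.007674 m/day.
Q = K_eq · A · (Δh/L) = 0.007674 × 740 × (10.8/24.30) = 2.524 m³/day.

2.52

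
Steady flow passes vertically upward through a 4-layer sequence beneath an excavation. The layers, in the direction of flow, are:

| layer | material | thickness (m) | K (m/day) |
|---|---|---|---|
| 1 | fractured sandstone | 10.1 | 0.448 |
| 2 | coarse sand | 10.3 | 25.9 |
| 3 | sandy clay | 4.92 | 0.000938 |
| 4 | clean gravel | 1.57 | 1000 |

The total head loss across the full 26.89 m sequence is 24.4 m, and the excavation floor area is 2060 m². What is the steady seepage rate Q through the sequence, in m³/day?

9.54

Flow is perpendicular to layering, so the layers act in series and the equivalent K is the thickness-weighted harmonic mean.
Total thickness L = 10.1 + 10.3 + 4.92 + 1.57 = 26.89 m.
Σ(b_i/K_i) = 10.1/0.448 + 10.3/25.9 + 4.92/0.000938 + 1.57/1000 = 5268 d.
K_eq = L / Σ(b_i/K_i) = 26.89 / 5268 = 0.005104 m/day.
Q = K_eq · A · (Δh/L) = 0.005104 × 2060 × (24.4/26.89) = 9.541 m³/day.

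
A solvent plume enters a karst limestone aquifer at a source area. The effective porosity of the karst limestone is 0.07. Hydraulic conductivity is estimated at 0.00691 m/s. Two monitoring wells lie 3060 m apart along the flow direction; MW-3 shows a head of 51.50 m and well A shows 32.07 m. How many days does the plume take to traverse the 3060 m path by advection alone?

Convert K: 0.00691 m/s × 86400 = 597.0 m/day.
Hydraulic gradient i = (51.50 − 32.07) / 3060 = 19.43 / 3060 = 0.006350.
Darcy flux q = K · i = 597.0 × 0.006350 = 3.791 m/day.
Seepage velocity v = q / n_e = 3.791 / 0.07 = 54.16 m/day.
Travel time t = L / v = 3060 / 54.16 = 56.50 days.

56.5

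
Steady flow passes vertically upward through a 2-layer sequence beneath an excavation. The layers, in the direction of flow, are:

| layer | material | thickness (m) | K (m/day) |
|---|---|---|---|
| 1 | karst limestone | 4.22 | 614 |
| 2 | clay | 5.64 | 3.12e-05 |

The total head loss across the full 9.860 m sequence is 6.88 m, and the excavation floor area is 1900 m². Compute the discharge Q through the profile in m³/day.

Flow is perpendicular to layering, so the layers act in series and the equivalent K is the thickness-weighted harmonic mean.
Total thickness L = 4.22 + 5.64 = 9.860 m.
Σ(b_i/K_i) = 4.22/614 + 5.64/3.12e-05 = 1.808e+05 d.
K_eq = L / Σ(b_i/K_i) = 9.860 / 1.808e+05 = 5.454e-05 m/day.
Q = K_eq · A · (Δh/L) = 5.454e-05 × 1900 × (6.88/9.860) = 0.07231 m³/day.

0.0723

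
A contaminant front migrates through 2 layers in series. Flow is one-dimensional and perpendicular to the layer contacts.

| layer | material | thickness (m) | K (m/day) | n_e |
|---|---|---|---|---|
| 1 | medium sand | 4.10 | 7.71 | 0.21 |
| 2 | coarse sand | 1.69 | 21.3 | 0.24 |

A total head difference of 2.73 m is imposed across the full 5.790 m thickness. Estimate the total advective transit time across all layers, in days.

With flow normal to the layers, continuity requires the same specific discharge q through every layer.
Σ(b_i/K_i) = 4.10/7.71 + 1.69/21.3 = 0.6111 d.
q = Δh / Σ(b_i/K_i) = 2.73 / 0.6111 = 4.467 m/day.
In each layer the seepage velocity is v_i = q/n_i, so the layer transit time is t_i = b_i·n_i / q:
  layer 1 (medium sand): t_1 = 4.10 × 0.21 / 4.467 = 0.1927 d
  layer 2 (coarse sand): t_2 = 1.69 × 0.24 / 4.467 = 0.09079 d
Total t = Σ t_i = 0.2835 days.

0.284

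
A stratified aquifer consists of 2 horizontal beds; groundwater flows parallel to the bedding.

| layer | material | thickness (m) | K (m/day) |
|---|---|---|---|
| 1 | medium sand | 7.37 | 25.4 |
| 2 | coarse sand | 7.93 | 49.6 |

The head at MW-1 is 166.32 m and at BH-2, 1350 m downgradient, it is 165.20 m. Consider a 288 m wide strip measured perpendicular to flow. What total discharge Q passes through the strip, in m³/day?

139

Flow is parallel to layering, so each bed carries its own Darcy discharge and the transmissivities add.
Σ(K_i·b_i) = 25.4×7.37 + 49.6×7.93 = 580.5 m²/day.
Hydraulic gradient i = (166.32 − 165.20) / 1350 = 1.12 / 1350 = 0.0008296.
Q = Σ(K_i·b_i) · W · i = 580.5 × 288 × 0.0008296 = 138.7 m³/day.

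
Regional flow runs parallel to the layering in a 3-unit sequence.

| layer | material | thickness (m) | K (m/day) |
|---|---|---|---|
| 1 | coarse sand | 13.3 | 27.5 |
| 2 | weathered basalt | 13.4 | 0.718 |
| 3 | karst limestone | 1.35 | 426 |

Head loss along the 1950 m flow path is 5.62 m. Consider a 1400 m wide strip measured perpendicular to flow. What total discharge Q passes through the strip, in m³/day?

Flow is parallel to layering, so each bed carries its own Darcy discharge and the transmissivities add.
Σ(K_i·b_i) = 27.5×13.3 + 0.718×13.4 + 426×1.35 = 950.5 m²/day.
Hydraulic gradient i = Δh / L = 5.62 / 1950 = 0.002882.
Q = Σ(K_i·b_i) · W · i = 950.5 × 1400 × 0.002882 = 3835 m³/day.

3840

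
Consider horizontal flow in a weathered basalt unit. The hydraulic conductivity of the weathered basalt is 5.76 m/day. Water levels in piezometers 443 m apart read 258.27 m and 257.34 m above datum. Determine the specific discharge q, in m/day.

0.0121

Hydraulic gradient i = (258.27 − 257.34) / 443 = 0.93 / 443 = 0.002099.
Specific discharge q = K · i = 5.760 × 0.002099 = 0.01209 m/day.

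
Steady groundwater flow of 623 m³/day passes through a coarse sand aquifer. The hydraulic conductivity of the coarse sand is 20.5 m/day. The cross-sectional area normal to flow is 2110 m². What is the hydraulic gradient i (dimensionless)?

From Q = K·A·i, i = Q / (K·A) = 623 / (20.50 × 2110) = 0.01440.

0.0144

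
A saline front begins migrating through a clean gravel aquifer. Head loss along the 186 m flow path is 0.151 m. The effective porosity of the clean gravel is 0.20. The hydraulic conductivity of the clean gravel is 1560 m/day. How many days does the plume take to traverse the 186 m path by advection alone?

29.4

Hydraulic gradient i = Δh / L = 0.151 / 186 = 0.0008118.
Darcy flux q = K · i = 1560 × 0.0008118 = 1.266 m/day.
Seepage velocity v = q / n_e = 1.266 / 0.20 = 6.332 m/day.
Travel time t = L / v = 186 / 6.332 = 29.37 days.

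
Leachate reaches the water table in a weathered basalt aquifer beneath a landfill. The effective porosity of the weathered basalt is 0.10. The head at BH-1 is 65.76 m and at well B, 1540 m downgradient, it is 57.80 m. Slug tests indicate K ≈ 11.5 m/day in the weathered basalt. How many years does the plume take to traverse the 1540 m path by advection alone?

7.09

Hydraulic gradient i = (65.76 − 57.80) / 1540 = 7.96 / 1540 = 0.005169.
Darcy flux q = K · i = 11.50 × 0.005169 = 0.05944 m/day.
Seepage velocity v = q / n_e = 0.05944 / 0.10 = 0.5944 m/day.
Travel time t = L / v = 1540 / 0.5944 = 2591 days = 7.093 years.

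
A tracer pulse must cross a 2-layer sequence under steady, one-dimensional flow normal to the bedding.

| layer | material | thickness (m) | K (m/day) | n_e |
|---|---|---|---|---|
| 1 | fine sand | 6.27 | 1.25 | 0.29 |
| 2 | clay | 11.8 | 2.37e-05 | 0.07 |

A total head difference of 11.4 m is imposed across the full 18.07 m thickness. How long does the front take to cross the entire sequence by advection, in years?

316

With flow normal to the layers, continuity requires the same specific discharge q through every layer.
Σ(b_i/K_i) = 6.27/1.25 + 11.8/2.37e-05 = 4.979e+05 d.
q = Δh / Σ(b_i/K_i) = 11.4 / 4.979e+05 = 2.290e-05 m/day.
In each layer the seepage velocity is v_i = q/n_i, so the layer transit time is t_i = b_i·n_i / q:
  layer 1 (fine sand): t_1 = 6.27 × 0.29 / 2.290e-05 = 79414 d
  layer 2 (clay): t_2 = 11.8 × 0.07 / 2.290e-05 = 36076 d
Total t = Σ t_i = 1.155e+05 days = 316.2 years.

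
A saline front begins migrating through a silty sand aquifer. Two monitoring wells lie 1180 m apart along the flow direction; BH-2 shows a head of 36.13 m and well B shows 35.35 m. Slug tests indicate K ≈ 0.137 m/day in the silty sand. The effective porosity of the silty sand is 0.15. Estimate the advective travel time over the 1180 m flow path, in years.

Hydraulic gradient i = (36.13 − 35.35) / 1180 = 0.78 / 1180 = 0.0006610.
Darcy flux q = K · i = 0.1370 × 0.0006610 = 9.056e-05 m/day.
Seepage velocity v = q / n_e = 9.056e-05 / 0.15 = 0.0006037 m/day.
Travel time t = L / v = 1180 / 0.0006037 = 1.955e+06 days = 5351 years.

5350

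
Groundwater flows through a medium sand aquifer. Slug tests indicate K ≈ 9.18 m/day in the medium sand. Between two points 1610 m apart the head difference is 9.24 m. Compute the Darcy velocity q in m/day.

Hydraulic gradient i = Δh / L = 9.24 / 1610 = 0.005739.
Specific discharge q = K · i = 9.180 × 0.005739 = 0.05269 m/day.

0.0527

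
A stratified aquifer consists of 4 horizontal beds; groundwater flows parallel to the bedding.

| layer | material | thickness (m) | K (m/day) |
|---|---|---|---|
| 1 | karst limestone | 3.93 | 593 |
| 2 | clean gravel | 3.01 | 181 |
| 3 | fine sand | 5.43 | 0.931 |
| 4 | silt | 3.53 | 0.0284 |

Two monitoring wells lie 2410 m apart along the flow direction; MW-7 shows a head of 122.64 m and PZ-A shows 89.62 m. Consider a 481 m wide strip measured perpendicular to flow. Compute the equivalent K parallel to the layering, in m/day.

181

Flow is parallel to layering, so each bed carries its own Darcy discharge and the transmissivities add.
Σ(K_i·b_i) = 593×3.93 + 181×3.01 + 0.931×5.43 + 0.0284×3.53 = 2880 m²/day.
Total thickness b = 15.90 m, so K_eq = Σ(K_i·b_i)/b = 181.2 m/day.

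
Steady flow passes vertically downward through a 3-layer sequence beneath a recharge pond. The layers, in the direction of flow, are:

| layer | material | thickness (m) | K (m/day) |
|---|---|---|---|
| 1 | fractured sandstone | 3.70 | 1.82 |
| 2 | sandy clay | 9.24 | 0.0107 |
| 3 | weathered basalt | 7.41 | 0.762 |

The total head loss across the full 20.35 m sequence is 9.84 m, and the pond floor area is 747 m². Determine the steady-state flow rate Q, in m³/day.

Flow is perpendicular to layering, so the layers act in series and the equivalent K is the thickness-weighted harmonic mean.
Total thickness L = 3.70 + 9.24 + 7.41 = 20.35 m.
Σ(b_i/K_i) = 3.70/1.82 + 9.24/0.0107 + 7.41/0.762 = 875.3 d.
K_eq = L / Σ(b_i/K_i) = 20.35 / 875.3 = 0.02325 m/day.
Q = K_eq · A · (Δh/L) = 0.02325 × 747 × (9.84/20.35) = 8.398 m³/day.

8.40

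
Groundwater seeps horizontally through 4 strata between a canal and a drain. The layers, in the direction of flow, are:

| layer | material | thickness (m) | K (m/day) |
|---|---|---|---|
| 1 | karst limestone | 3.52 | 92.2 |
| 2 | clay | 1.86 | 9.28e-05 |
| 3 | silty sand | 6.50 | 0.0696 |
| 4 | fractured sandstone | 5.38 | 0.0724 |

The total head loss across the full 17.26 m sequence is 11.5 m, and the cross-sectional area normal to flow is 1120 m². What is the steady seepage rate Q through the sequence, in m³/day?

0.637

Flow is perpendicular to layering, so the layers act in series and the equivalent K is the thickness-weighted harmonic mean.
Total thickness L = 3.52 + 1.86 + 6.50 + 5.38 = 17.26 m.
Σ(b_i/K_i) = 3.52/92.2 + 1.86/9.28e-05 + 6.50/0.0696 + 5.38/0.0724 = 20211 d.
K_eq = L / Σ(b_i/K_i) = 17.26 / 20211 = 0.0008540 m/day.
Q = K_eq · A · (Δh/L) = 0.0008540 × 1120 × (11.5/17.26) = 0.6373 m³/day.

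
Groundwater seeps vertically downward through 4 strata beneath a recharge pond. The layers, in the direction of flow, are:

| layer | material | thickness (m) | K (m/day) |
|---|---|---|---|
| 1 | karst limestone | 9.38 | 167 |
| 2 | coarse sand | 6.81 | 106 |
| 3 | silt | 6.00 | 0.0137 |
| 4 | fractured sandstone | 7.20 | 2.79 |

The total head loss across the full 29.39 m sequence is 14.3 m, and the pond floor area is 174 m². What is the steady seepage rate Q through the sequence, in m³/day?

5.65

Flow is perpendicular to layering, so the layers act in series and the equivalent K is the thickness-weighted harmonic mean.
Total thickness L = 9.38 + 6.81 + 6.00 + 7.20 = 29.39 m.
Σ(b_i/K_i) = 9.38/167 + 6.81/106 + 6.00/0.0137 + 7.20/2.79 = 440.7 d.
K_eq = L / Σ(b_i/K_i) = 29.39 / 440.7 = 0.06670 m/day.
Q = K_eq · A · (Δh/L) = 0.06670 × 174 × (14.3/29.39) = 5.647 m³/day.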